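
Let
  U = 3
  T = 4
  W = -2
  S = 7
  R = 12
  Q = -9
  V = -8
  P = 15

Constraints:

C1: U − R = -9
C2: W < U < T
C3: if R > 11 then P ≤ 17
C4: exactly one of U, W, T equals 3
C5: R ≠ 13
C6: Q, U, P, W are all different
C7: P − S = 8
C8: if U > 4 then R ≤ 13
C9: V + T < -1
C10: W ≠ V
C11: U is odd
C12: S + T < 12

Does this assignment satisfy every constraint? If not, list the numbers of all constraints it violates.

None — every constraint holds.

C1: U − R = 3 − 12 = -9 — OK.
C2: values -2 < 3 < 4 — OK.
C3: R = 12 > 11, so we need P ≤ 17; P = 15 ≤ 17 — OK.
C4: U=3, W=-2, T=4; 1 of them equals 3 — OK.
C5: R = 12, and 12 ≠ 13 — OK.
C6: values -9, 3, 15, -2 are pairwise distinct — OK.
C7: P − S = 15 − 7 = 8 — OK.
C8: U = 3, not > 4; antecedent false, conditional vacuously true — OK.
C9: V + T = -8 + 4 = -4; -4 < -1 — OK.
C10: W = -2, V = -8; distinct — OK.
C11: U = 3 is odd — OK.
C12: S + T = 7 + 4 = 11; 11 < 12 — OK.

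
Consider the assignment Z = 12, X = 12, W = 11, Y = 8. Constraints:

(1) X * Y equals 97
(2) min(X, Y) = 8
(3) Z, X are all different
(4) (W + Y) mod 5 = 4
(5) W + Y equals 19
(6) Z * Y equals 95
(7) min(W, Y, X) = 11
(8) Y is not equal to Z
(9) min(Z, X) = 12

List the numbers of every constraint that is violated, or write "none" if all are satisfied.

The assignment fails constraints 1, 3, 6, and 7.

(1) X * Y = 12 * 8 = 96, not 97  ✘
(2) min(12, 8) = 8  ✔
(3) Z = X = 12, not all different  ✘
(4) W + Y = 19; 19 mod 5 = 4  ✔
(5) W + Y = 11 + 8 = 19  ✔
(6) Z * Y = 12 * 8 = 96, not 95  ✘
(7) min(11, 8, 12) = 8, not 11  ✘
(8) Y = 8, Z = 12; distinct  ✔
(9) min(12, 12) = 12  ✔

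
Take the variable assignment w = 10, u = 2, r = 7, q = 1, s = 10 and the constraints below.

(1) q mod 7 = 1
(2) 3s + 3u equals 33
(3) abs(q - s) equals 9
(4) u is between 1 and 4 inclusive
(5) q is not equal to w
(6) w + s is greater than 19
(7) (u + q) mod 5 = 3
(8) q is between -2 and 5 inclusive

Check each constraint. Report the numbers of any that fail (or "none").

(1) 1 mod 7 = 1 — satisfied.
(2) 3s + 3u = 3(10) + 3(2) = 36, not 33 — violated.
(3) abs(1 - 10) = 9 — satisfied.
(4) u = 2 lies in [1, 4] — satisfied.
(5) q = 1, w = 10; distinct — satisfied.
(6) w + s = 10 + 10 = 20; 20 > 19 — satisfied.
(7) u + q = 3; 3 mod 5 = 3 — satisfied.
(8) q = 1 lies in [-2, 5] — satisfied.

No — constraint 2 is not satisfied.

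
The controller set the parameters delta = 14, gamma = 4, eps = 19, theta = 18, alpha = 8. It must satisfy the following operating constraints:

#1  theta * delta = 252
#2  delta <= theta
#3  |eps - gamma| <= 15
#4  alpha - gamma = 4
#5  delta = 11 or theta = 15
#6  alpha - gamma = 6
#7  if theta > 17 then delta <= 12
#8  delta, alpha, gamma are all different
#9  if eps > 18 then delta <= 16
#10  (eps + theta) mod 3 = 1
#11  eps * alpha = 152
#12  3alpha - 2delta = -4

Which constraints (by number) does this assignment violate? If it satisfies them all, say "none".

Constraints 5, 6, and 7 are violated.

#1 theta * delta = 18 * 14 = 252  OK
#2 delta = 14, theta = 18; 14 ≤ 18  OK
#3 |19 - 4| = 15; 15 ≤ 15  OK
#4 alpha - gamma = 8 - 4 = 4  OK
#5 delta = 14 ≠ 11 and theta = 18 ≠ 15; both disjuncts false  FAIL
#6 alpha - gamma = 8 - 4 = 4, not 6  FAIL
#7 theta = 18 > 17, so we need delta ≤ 12; but delta = 14 > 12  FAIL
#8 values 14, 8, 4 are pairwise distinct  OK
#9 eps = 19 > 18, so we need delta ≤ 16; delta = 14 ≤ 16  OK
#10 eps + theta = 37; 37 mod 3 = 1  OK
#11 eps * alpha = 19 * 8 = 152  OK
#12 3alpha - 2delta = 3(8) - 2(14) = -4  OK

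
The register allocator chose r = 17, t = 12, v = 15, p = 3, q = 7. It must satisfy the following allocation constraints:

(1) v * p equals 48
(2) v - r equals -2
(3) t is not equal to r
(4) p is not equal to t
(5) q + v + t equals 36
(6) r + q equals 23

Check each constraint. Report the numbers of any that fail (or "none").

Violated: 1, 5, and 6.

(1) v * p = 15 * 3 = 45, not 48  ✘
(2) v - r = 15 - 17 = -2  ✔
(3) t = 12, r = 17; distinct  ✔
(4) p = 3, t = 12; distinct  ✔
(5) q + v + t = 7 + 15 + 12 = 34, not 36  ✘
(6) r + q = 17 + 7 = 24, not 23  ✘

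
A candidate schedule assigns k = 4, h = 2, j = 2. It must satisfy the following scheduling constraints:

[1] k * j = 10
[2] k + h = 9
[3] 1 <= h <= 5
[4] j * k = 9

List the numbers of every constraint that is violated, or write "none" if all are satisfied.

Violated: 1, 2, and 4.

[1] k * j = 4 * 2 = 8, not 10  no
[2] k + h = 4 + 2 = 6, not 9  no
[3] h = 2 lies in [1, 5]  yes
[4] j * k = 2 * 4 = 8, not 9  no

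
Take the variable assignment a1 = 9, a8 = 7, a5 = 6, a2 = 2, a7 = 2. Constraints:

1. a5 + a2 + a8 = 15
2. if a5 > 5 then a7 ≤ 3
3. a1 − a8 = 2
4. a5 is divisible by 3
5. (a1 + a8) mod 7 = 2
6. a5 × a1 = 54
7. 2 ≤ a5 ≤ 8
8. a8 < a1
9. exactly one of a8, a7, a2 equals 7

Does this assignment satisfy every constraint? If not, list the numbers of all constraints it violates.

1. a5 + a2 + a8 = 6 + 2 + 7 = 15  OK
2. a5 = 6 > 5, so we need a7 ≤ 3; a7 = 2 ≤ 3  OK
3. a1 − a8 = 9 − 7 = 2  OK
4. 6 / 3 = 2, so 3 divides 6  OK
5. a1 + a8 = 16; 16 mod 7 = 2  OK
6. a5 × a1 = 6 × 9 = 54  OK
7. a5 = 6 lies in [2, 8]  OK
8. a8 = 7, a1 = 9; 7 < 9  OK
9. a8=7, a7=2, a2=2; 1 of them equals 7  OK

All constraints are satisfied.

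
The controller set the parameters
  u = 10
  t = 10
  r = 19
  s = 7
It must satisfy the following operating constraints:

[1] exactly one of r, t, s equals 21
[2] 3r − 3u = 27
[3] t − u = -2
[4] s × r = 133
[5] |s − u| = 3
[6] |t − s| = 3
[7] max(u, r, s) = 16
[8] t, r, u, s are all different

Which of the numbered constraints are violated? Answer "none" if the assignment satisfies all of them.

[1] r=19, t=10, s=7; 0 of them equal 21, not exactly one — violated.
[2] 3r − 3u = 3(19) − 3(10) = 27 — OK.
[3] t − u = 10 − 10 = 0, not -2 — violated.
[4] s × r = 7 × 19 = 133 — OK.
[5] |7 − 10| = 3 — OK.
[6] |10 − 7| = 3 — OK.
[7] max(10, 19, 7) = 19, not 16 — violated.
[8] t = u = 10, not all different — violated.

No — constraints 1, 3, 7, and 8 are not satisfied.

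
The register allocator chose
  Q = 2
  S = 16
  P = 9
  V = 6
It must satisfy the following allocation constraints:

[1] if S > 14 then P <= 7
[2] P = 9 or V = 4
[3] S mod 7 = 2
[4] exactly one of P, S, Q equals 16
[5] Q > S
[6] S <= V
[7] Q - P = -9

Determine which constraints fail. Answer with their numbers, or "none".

Constraints 1, 5, 6, 7 do not hold.

[1] S = 16 > 14, so we need P ≤ 7; but P = 9 > 7 — violated.
[2] P = 9 = 9 (first disjunct) — satisfied.
[3] 16 mod 7 = 2 — satisfied.
[4] P=9, S=16, Q=2; 1 of them equals 16 — satisfied.
[5] Q = 2, S = 16; 2 ≤ 16 (want >) — violated.
[6] S = 16, V = 6; 16 > 6 (want ≤) — violated.
[7] Q - P = 2 - 9 = -7, not -9 — violated.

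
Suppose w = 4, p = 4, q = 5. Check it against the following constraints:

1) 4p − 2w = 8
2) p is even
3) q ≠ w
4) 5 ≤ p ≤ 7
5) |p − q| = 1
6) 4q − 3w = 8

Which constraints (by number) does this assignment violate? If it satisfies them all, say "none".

The assignment fails constraint 4.

1) 4p − 2w = 4(4) − 2(4) = 8 — satisfied.
2) p = 4 is even — satisfied.
3) q = 5, w = 4; distinct — satisfied.
4) p = 4 is outside [5, 7] — violated.
5) |4 − 5| = 1 — satisfied.
6) 4q − 3w = 4(5) − 3(4) = 8 — satisfied.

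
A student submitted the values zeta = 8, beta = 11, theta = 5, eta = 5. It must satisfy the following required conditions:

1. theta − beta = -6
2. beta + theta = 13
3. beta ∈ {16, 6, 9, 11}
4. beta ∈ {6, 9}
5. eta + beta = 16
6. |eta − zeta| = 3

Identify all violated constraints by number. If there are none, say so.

No — constraints 2 and 4 are not satisfied.

1. theta − beta = 5 − 11 = -6  yes
2. beta + theta = 11 + 5 = 16, not 13  no
3. beta = 11 is in {16, 6, 9, 11}  yes
4. beta = 11 is not in {6, 9}  no
5. eta + beta = 5 + 11 = 16  yes
6. |5 − 8| = 3  yes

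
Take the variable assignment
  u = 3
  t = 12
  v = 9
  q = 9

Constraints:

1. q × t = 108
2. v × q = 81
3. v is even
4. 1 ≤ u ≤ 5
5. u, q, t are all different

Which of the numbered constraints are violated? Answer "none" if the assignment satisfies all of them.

No — constraint 3 is not satisfied.

1. q × t = 9 × 12 = 108  true
2. v × q = 9 × 9 = 81  true
3. v = 9 is odd  false
4. u = 3 lies in [1, 5]  true
5. values 3, 9, 12 are pairwise distinct  true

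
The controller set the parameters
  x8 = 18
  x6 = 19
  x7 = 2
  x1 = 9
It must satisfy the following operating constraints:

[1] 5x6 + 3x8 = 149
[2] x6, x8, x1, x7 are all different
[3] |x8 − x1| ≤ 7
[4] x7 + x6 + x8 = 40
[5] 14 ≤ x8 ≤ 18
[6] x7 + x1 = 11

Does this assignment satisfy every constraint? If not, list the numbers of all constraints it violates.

[1] 5x6 + 3x8 = 5(19) + 3(18) = 149  ✔
[2] values 19, 18, 9, 2 are pairwise distinct  ✔
[3] |18 − 9| = 9; 9 > 7, exceeds bound 7  ✘
[4] x7 + x6 + x8 = 2 + 19 + 18 = 39, not 40  ✘
[5] x8 = 18 lies in [14, 18]  ✔
[6] x7 + x1 = 2 + 9 = 11  ✔

Violated: 3, 4.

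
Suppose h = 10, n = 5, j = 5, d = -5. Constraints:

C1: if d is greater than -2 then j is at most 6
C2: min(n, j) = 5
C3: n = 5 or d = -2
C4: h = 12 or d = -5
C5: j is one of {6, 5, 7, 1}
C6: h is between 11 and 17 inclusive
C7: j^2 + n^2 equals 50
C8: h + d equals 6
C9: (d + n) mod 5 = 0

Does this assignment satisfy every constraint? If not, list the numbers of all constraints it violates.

Constraints 6, 8 do not hold.

C1: d = -5, not > -2; antecedent false, conditional vacuously true  holds
C2: min(5, 5) = 5  holds
C3: n = 5 = 5 (first disjunct)  holds
C4: h = 10 ≠ 12, but d = -5 = -5 (second disjunct)  holds
C5: j = 5 is in {6, 5, 7, 1}  holds
C6: h = 10 is outside [11, 17]  fails
C7: j^2 + n^2 = 5^2 + 5^2 = 25 + 25 = 50  holds
C8: h + d = 10 + (-5) = 5, not 6  fails
C9: d + n = 0; 0 mod 5 = 0  holds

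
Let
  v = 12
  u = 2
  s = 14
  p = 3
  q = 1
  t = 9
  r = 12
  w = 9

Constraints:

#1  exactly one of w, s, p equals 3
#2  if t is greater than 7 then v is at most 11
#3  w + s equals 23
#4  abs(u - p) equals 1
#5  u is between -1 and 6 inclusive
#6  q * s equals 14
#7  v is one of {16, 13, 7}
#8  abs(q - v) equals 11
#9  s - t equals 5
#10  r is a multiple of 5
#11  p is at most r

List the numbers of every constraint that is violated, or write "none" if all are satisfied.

#1 w=9, s=14, p=3; 1 of them equals 3  OK
#2 t = 9 > 7, so we need v ≤ 11; but v = 12 > 11  FAIL
#3 w + s = 9 + 14 = 23  OK
#4 abs(2 - 3) = 1  OK
#5 u = 2 lies in [-1, 6]  OK
#6 q * s = 1 * 14 = 14  OK
#7 v = 12 is not in {16, 13, 7}  FAIL
#8 abs(1 - 12) = 11  OK
#9 s - t = 14 - 9 = 5  OK
#10 12 = 5*2 + 2, so 5 does not divide 12  FAIL
#11 p = 3, r = 12; 3 ≤ 12  OK

No — constraints 2, 7, 10 are not satisfied.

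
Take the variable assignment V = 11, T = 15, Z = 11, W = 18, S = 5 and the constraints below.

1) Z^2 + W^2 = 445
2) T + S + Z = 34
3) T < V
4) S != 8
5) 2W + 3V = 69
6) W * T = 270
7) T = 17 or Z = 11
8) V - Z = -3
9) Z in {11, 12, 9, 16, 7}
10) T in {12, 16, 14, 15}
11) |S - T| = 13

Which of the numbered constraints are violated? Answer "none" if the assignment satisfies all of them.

1) Z^2 + W^2 = 11^2 + 18^2 = 121 + 324 = 445 — satisfied.
2) T + S + Z = 15 + 5 + 11 = 31, not 34 — violated.
3) T = 15, V = 11; 15 ≥ 11 (want <) — violated.
4) S = 5, and 5 ≠ 8 — satisfied.
5) 2W + 3V = 2(18) + 3(11) = 69 — satisfied.
6) W * T = 18 * 15 = 270 — satisfied.
7) T = 15 ≠ 17, but Z = 11 = 11 (second disjunct) — satisfied.
8) V - Z = 11 - 11 = 0, not -3 — violated.
9) Z = 11 is in {11, 12, 9, 16, 7} — satisfied.
10) T = 15 is in {12, 16, 14, 15} — satisfied.
11) |5 - 15| = 10, not 13 — violated.

The assignment fails constraints 2, 3, 8, 11.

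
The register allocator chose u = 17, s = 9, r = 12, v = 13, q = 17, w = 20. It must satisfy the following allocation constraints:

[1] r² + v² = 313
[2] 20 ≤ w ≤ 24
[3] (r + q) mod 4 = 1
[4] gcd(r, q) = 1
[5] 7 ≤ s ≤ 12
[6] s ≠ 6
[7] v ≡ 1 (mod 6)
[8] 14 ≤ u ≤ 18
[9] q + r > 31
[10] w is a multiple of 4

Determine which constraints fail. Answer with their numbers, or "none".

[1] r² + v² = 12² + 13² = 144 + 169 = 313  ✓
[2] w = 20 lies in [20, 24]  ✓
[3] r + q = 29; 29 mod 4 = 1  ✓
[4] gcd(12, 17) = 1  ✓
[5] s = 9 lies in [7, 12]  ✓
[6] s = 9, and 9 ≠ 6  ✓
[7] 13 mod 6 = 1  ✓
[8] u = 17 lies in [14, 18]  ✓
[9] q + r = 17 + 12 = 29; 29 ≤ 31, bound 31 not met  ✗
[10] 20 / 4 = 5, so 4 divides 20  ✓

Constraint 9 is violated.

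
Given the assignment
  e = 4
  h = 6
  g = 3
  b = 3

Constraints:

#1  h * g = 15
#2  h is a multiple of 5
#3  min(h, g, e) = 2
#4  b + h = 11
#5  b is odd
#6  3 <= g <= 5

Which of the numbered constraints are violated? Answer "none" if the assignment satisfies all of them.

Violated: 1, 2, 3, 4.

#1 h * g = 6 * 3 = 18, not 15 — fails.
#2 6 = 5*1 + 1, so 5 does not divide 6 — fails.
#3 min(6, 3, 4) = 3, not 2 — fails.
#4 b + h = 3 + 6 = 9, not 11 — fails.
#5 b = 3 is odd — holds.
#6 g = 3 lies in [3, 5] — holds.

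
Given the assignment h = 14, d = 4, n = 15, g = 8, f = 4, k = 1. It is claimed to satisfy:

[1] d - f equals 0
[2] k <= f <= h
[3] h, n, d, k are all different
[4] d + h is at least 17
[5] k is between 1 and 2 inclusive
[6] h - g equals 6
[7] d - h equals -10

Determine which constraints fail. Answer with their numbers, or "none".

Yes — all constraints hold.

[1] d - f = 4 - 4 = 0  true
[2] values 1 <= 4 <= 14  true
[3] values 14, 15, 4, 1 are pairwise distinct  true
[4] d + h = 4 + 14 = 18; 18 ≥ 17  true
[5] k = 1 lies in [1, 2]  true
[6] h - g = 14 - 8 = 6  true
[7] d - h = 4 - 14 = -10  true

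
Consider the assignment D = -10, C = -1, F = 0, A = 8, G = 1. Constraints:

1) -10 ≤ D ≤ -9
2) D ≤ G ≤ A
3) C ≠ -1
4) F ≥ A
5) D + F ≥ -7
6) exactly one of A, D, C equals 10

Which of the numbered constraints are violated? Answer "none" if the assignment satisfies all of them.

Constraints 3, 4, 5, and 6 are violated.

1) D = -10 lies in [-10, -9] — holds.
2) values -10 ≤ 1 ≤ 8 — holds.
3) C = -1, but -1 is required to differ — fails.
4) F = 0, A = 8; 0 < 8 (want ≥) — fails.
5) D + F = -10 + 0 = -10; -10 < -7, bound -7 not met — fails.
6) A=8, D=-10, C=-1; 0 of them equal 10, not exactly one — fails.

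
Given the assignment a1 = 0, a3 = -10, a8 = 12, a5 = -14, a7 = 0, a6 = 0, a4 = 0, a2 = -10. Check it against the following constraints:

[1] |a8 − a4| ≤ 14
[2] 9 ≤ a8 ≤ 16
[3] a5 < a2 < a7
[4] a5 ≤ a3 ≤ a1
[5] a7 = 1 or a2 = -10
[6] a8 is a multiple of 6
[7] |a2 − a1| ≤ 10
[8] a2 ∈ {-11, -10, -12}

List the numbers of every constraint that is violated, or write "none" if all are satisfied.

[1] |12 − 0| = 12; 12 ≤ 14  yes
[2] a8 = 12 lies in [9, 16]  yes
[3] values -14 < -10 < 0  yes
[4] values -14 ≤ -10 ≤ 0  yes
[5] a7 = 0 ≠ 1, but a2 = -10 = -10 (second disjunct)  yes
[6] 12 / 6 = 2, so 6 divides 12  yes
[7] |-10 − 0| = 10; 10 ≤ 10  yes
[8] a2 = -10 is in {-11, -10, -12}  yes

The assignment satisfies every constraint.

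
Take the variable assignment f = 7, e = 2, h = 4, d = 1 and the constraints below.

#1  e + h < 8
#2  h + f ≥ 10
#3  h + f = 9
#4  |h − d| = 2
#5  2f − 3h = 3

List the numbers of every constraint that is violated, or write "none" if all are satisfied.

#1 e + h = 2 + 4 = 6; 6 < 8  OK
#2 h + f = 4 + 7 = 11; 11 ≥ 10  OK
#3 h + f = 4 + 7 = 11, not 9  FAIL
#4 |4 − 1| = 3, not 2  FAIL
#5 2f − 3h = 2(7) − 3(4) = 2, not 3  FAIL

The assignment fails constraints 3, 4, and 5.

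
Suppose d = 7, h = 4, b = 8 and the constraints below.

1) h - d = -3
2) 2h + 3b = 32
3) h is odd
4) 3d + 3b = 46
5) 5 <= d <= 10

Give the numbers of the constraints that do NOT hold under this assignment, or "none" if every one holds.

1) h - d = 4 - 7 = -3  ✔
2) 2h + 3b = 2(4) + 3(8) = 32  ✔
3) h = 4 is even  ✘
4) 3d + 3b = 3(7) + 3(8) = 45, not 46  ✘
5) d = 7 lies in [5, 10]  ✔

Constraints 3 and 4 do not hold.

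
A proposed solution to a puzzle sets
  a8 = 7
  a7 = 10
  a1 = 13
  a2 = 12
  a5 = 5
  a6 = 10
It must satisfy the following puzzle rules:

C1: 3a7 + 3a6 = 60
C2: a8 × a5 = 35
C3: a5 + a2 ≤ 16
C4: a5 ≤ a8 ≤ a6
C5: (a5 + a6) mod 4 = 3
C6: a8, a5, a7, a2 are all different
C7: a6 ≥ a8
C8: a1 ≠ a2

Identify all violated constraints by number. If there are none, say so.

C1: 3a7 + 3a6 = 3(10) + 3(10) = 60  OK
C2: a8 × a5 = 7 × 5 = 35  OK
C3: a5 + a2 = 5 + 12 = 17; 17 > 16, bound 16 not met  FAIL
C4: values 5 ≤ 7 ≤ 10  OK
C5: a5 + a6 = 15; 15 mod 4 = 3  OK
C6: values 7, 5, 10, 12 are pairwise distinct  OK
C7: a6 = 10, a8 = 7; 10 ≥ 7  OK
C8: a1 = 13, a2 = 12; distinct  OK

Constraint 3 is violated.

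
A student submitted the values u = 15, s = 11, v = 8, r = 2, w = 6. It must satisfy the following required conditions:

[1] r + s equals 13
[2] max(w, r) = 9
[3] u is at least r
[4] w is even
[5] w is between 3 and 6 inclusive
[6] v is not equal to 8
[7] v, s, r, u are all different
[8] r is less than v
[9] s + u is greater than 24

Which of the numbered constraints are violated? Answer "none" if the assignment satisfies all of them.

[1] r + s = 2 + 11 = 13 — OK.
[2] max(6, 2) = 6, not 9 — violated.
[3] u = 15, r = 2; 15 ≥ 2 — OK.
[4] w = 6 is even — OK.
[5] w = 6 lies in [3, 6] — OK.
[6] v = 8, but 8 is required to differ — violated.
[7] values 8, 11, 2, 15 are pairwise distinct — OK.
[8] r = 2, v = 8; 2 < 8 — OK.
[9] s + u = 11 + 15 = 26; 26 > 24 — OK.

No — constraints 2 and 6 are not satisfied.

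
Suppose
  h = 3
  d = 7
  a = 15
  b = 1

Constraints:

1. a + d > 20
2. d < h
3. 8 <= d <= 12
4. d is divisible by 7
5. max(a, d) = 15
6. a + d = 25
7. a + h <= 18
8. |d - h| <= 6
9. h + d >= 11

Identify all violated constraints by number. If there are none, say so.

Constraints 2, 3, 6, and 9 do not hold.

1. a + d = 15 + 7 = 22; 22 > 20  ✔
2. d = 7, h = 3; 7 ≥ 3 (want <)  ✘
3. d = 7 is outside [8, 12]  ✘
4. 7 / 7 = 1, so 7 divides 7  ✔
5. max(15, 7) = 15  ✔
6. a + d = 15 + 7 = 22, not 25  ✘
7. a + h = 15 + 3 = 18; 18 ≤ 18  ✔
8. |7 - 3| = 4; 4 ≤ 6  ✔
9. h + d = 3 + 7 = 10; 10 < 11, bound 11 not met  ✘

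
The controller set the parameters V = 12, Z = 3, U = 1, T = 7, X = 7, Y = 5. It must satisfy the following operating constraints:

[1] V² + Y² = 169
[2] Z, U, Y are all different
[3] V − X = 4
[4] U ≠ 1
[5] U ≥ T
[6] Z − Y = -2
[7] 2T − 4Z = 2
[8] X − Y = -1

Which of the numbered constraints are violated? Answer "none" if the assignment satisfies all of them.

No — constraints 3, 4, 5, and 8 are not satisfied.

[1] V² + Y² = 12² + 5² = 144 + 25 = 169 — holds.
[2] values 3, 1, 5 are pairwise distinct — holds.
[3] V − X = 12 − 7 = 5, not 4 — does not hold.
[4] U = 1, but 1 is required to differ — does not hold.
[5] U = 1, T = 7; 1 < 7 (want ≥) — does not hold.
[6] Z − Y = 3 − 5 = -2 — holds.
[7] 2T − 4Z = 2(7) − 4(3) = 2 — holds.
[8] X − Y = 7 − 5 = 2, not -1 — does not hold.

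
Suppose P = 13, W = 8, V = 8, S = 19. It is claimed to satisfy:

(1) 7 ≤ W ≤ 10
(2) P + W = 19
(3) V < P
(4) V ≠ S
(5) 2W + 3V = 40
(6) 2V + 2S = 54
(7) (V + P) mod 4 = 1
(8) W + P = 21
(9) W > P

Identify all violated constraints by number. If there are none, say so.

No — constraints 2, 9 are not satisfied.

(1) W = 8 lies in [7, 10] — OK.
(2) P + W = 13 + 8 = 21, not 19 — violated.
(3) V = 8, P = 13; 8 < 13 — OK.
(4) V = 8, S = 19; distinct — OK.
(5) 2W + 3V = 2(8) + 3(8) = 40 — OK.
(6) 2V + 2S = 2(8) + 2(19) = 54 — OK.
(7) V + P = 21; 21 mod 4 = 1 — OK.
(8) W + P = 8 + 13 = 21 — OK.
(9) W = 8, P = 13; 8 ≤ 13 (want >) — violated.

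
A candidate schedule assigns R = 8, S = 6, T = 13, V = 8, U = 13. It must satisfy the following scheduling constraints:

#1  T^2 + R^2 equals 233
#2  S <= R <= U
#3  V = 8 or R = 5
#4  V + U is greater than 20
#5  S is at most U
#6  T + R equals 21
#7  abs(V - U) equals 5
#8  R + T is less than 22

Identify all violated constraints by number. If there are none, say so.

#1 T^2 + R^2 = 13^2 + 8^2 = 169 + 64 = 233 — holds.
#2 values 6 <= 8 <= 13 — holds.
#3 V = 8 = 8 (first disjunct) — holds.
#4 V + U = 8 + 13 = 21; 21 > 20 — holds.
#5 S = 6, U = 13; 6 ≤ 13 — holds.
#6 T + R = 13 + 8 = 21 — holds.
#7 abs(8 - 13) = 5 — holds.
#8 R + T = 8 + 13 = 21; 21 < 22 — holds.

The assignment satisfies every constraint.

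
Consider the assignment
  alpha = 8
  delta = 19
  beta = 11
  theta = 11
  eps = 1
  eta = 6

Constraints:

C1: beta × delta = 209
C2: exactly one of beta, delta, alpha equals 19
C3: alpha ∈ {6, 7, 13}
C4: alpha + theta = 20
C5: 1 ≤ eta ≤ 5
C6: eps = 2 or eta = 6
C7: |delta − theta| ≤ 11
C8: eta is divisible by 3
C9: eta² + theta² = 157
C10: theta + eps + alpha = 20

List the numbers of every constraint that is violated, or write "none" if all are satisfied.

C1: beta × delta = 11 × 19 = 209 — holds.
C2: beta=11, delta=19, alpha=8; 1 of them equals 19 — holds.
C3: alpha = 8 is not in {6, 7, 13} — does not hold.
C4: alpha + theta = 8 + 11 = 19, not 20 — does not hold.
C5: eta = 6 is outside [1, 5] — does not hold.
C6: eps = 1 ≠ 2, but eta = 6 = 6 (second disjunct) — holds.
C7: |19 − 11| = 8; 8 ≤ 11 — holds.
C8: 6 / 3 = 2, so 3 divides 6 — holds.
C9: eta² + theta² = 6² + 11² = 36 + 121 = 157 — holds.
C10: theta + eps + alpha = 11 + 1 + 8 = 20 — holds.

No — constraints 3, 4, 5 are not satisfied.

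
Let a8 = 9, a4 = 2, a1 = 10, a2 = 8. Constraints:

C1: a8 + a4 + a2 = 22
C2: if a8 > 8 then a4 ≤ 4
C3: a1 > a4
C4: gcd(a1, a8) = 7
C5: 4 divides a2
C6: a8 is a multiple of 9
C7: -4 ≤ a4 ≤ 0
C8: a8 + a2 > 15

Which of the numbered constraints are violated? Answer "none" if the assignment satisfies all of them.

Constraints 1, 4, and 7 are violated.

C1: a8 + a4 + a2 = 9 + 2 + 8 = 19, not 22 — violated.
C2: a8 = 9 > 8, so we need a4 ≤ 4; a4 = 2 ≤ 4 — satisfied.
C3: a1 = 10, a4 = 2; 10 > 2 — satisfied.
C4: gcd(10, 9) = 1, not 7 — violated.
C5: 8 / 4 = 2, so 4 divides 8 — satisfied.
C6: 9 / 9 = 1, so 9 divides 9 — satisfied.
C7: a4 = 2 is outside [-4, 0] — violated.
C8: a8 + a2 = 9 + 8 = 17; 17 > 15 — satisfied.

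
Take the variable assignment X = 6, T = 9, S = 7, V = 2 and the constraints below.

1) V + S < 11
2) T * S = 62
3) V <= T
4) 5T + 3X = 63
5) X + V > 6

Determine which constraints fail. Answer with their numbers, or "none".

1) V + S = 2 + 7 = 9; 9 < 11 — holds.
2) T * S = 9 * 7 = 63, not 62 — does not hold.
3) V = 2, T = 9; 2 ≤ 9 — holds.
4) 5T + 3X = 5(9) + 3(6) = 63 — holds.
5) X + V = 6 + 2 = 8; 8 > 6 — holds.

Constraint 2 is violated.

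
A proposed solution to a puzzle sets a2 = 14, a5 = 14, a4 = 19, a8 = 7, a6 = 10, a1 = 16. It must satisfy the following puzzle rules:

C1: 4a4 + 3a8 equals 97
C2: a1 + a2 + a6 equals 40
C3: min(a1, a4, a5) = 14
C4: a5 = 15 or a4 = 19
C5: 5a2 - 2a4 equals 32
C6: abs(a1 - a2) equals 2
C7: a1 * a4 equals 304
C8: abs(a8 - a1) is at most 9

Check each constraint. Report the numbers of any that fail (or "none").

C1: 4a4 + 3a8 = 4(19) + 3(7) = 97 — holds.
C2: a1 + a2 + a6 = 16 + 14 + 10 = 40 — holds.
C3: min(16, 19, 14) = 14 — holds.
C4: a5 = 14 ≠ 15, but a4 = 19 = 19 (second disjunct) — holds.
C5: 5a2 - 2a4 = 5(14) - 2(19) = 32 — holds.
C6: abs(16 - 14) = 2 — holds.
C7: a1 * a4 = 16 * 19 = 304 — holds.
C8: abs(7 - 16) = 9; 9 ≤ 9 — holds.

All constraints are satisfied.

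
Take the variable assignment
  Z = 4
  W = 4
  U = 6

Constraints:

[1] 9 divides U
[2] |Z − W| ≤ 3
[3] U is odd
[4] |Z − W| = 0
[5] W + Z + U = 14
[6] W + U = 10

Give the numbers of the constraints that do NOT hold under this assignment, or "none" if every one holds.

[1] 6 = 9×0 + 6, so 9 does not divide 6  ✗
[2] |4 − 4| = 0; 0 ≤ 3  ✓
[3] U = 6 is even  ✗
[4] |4 − 4| = 0  ✓
[5] W + Z + U = 4 + 4 + 6 = 14  ✓
[6] W + U = 4 + 6 = 10  ✓

Constraints 1 and 3 do not hold.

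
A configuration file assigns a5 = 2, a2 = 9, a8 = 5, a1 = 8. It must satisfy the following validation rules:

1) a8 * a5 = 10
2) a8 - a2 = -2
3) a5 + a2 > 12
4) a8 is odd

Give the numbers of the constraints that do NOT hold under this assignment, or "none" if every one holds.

Constraints 2 and 3 do not hold.

1) a8 * a5 = 5 * 2 = 10  OK
2) a8 - a2 = 5 - 9 = -4, not -2  FAIL
3) a5 + a2 = 2 + 9 = 11; 11 ≤ 12, bound 12 not met  FAIL
4) a8 = 5 is odd  OK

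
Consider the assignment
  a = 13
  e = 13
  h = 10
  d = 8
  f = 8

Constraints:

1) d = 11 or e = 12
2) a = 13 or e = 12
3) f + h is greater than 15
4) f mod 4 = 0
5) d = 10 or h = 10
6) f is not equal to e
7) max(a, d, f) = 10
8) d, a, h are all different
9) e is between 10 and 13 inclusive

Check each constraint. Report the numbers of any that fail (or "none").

No — constraints 1, 7 are not satisfied.

1) d = 8 ≠ 11 and e = 13 ≠ 12; both disjuncts false — fails.
2) a = 13 = 13 (first disjunct) — holds.
3) f + h = 8 + 10 = 18; 18 > 15 — holds.
4) 8 mod 4 = 0 — holds.
5) d = 8 ≠ 10, but h = 10 = 10 (second disjunct) — holds.
6) f = 8, e = 13; distinct — holds.
7) max(13, 8, 8) = 13, not 10 — fails.
8) values 8, 13, 10 are pairwise distinct — holds.
9) e = 13 lies in [10, 13] — holds.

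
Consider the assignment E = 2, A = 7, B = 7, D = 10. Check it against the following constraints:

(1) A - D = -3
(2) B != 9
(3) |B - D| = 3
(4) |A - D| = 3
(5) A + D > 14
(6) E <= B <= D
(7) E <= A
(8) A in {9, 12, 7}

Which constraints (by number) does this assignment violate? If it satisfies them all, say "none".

(1) A - D = 7 - 10 = -3 — OK.
(2) B = 7, and 7 ≠ 9 — OK.
(3) |7 - 10| = 3 — OK.
(4) |7 - 10| = 3 — OK.
(5) A + D = 7 + 10 = 17; 17 > 14 — OK.
(6) values 2 <= 7 <= 10 — OK.
(7) E = 2, A = 7; 2 ≤ 7 — OK.
(8) A = 7 is in {9, 12, 7} — OK.

All constraints are satisfied.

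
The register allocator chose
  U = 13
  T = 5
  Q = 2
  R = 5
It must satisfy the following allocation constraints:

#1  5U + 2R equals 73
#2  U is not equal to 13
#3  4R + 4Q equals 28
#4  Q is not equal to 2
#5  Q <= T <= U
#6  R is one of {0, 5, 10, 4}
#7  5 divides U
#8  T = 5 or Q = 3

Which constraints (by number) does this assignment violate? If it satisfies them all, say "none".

The assignment fails constraints 1, 2, 4, 7.

#1 5U + 2R = 5(13) + 2(5) = 75, not 73 — violated.
#2 U = 13, but 13 is required to differ — violated.
#3 4R + 4Q = 4(5) + 4(2) = 28 — OK.
#4 Q = 2, but 2 is required to differ — violated.
#5 values 2 <= 5 <= 13 — OK.
#6 R = 5 is in {0, 5, 10, 4} — OK.
#7 13 = 5*2 + 3, so 5 does not divide 13 — violated.
#8 T = 5 = 5 (first disjunct) — OK.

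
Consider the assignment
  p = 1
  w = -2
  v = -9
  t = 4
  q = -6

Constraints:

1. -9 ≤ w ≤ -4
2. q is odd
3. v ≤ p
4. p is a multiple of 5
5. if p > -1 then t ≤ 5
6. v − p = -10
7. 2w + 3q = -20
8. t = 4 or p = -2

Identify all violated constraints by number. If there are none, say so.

The assignment fails constraints 1, 2, 4, and 7.

1. w = -2 is outside [-9, -4]  ✗
2. q = -6 is even  ✗
3. v = -9, p = 1; -9 ≤ 1  ✓
4. 1 = 5×0 + 1, so 5 does not divide 1  ✗
5. p = 1 > -1, so we need t ≤ 5; t = 4 ≤ 5  ✓
6. v − p = -9 − 1 = -10  ✓
7. 2w + 3q = 2(-2) + 3(-6) = -22, not -20  ✗
8. t = 4 = 4 (first disjunct)  ✓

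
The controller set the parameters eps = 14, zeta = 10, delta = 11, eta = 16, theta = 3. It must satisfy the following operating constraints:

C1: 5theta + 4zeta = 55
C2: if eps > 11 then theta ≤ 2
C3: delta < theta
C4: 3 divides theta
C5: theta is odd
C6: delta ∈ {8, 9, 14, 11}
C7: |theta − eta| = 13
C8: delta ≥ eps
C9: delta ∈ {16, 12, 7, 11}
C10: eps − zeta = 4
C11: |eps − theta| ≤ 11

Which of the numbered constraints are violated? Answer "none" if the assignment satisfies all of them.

No — constraints 2, 3, and 8 are not satisfied.

C1: 5theta + 4zeta = 5(3) + 4(10) = 55  ✓
C2: eps = 14 > 11, so we need theta ≤ 2; but theta = 3 > 2  ✗
C3: delta = 11, theta = 3; 11 ≥ 3 (want <)  ✗
C4: 3 / 3 = 1, so 3 divides 3  ✓
C5: theta = 3 is odd  ✓
C6: delta = 11 is in {8, 9, 14, 11}  ✓
C7: |3 − 16| = 13  ✓
C8: delta = 11, eps = 14; 11 < 14 (want ≥)  ✗
C9: delta = 11 is in {16, 12, 7, 11}  ✓
C10: eps − zeta = 14 − 10 = 4  ✓
C11: |14 − 3| = 11; 11 ≤ 11  ✓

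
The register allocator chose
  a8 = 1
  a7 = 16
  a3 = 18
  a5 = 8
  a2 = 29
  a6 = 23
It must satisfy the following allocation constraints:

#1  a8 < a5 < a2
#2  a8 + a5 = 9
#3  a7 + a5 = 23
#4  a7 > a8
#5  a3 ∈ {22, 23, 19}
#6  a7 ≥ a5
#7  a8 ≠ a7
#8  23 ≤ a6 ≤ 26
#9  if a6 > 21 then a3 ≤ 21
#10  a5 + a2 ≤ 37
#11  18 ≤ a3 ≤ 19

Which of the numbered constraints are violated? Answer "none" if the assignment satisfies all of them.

The assignment fails constraints 3 and 5.

#1 values 1 < 8 < 29  OK
#2 a8 + a5 = 1 + 8 = 9  OK
#3 a7 + a5 = 16 + 8 = 24, not 23  FAIL
#4 a7 = 16, a8 = 1; 16 > 1  OK
#5 a3 = 18 is not in {22, 23, 19}  FAIL
#6 a7 = 16, a5 = 8; 16 ≥ 8  OK
#7 a8 = 1, a7 = 16; distinct  OK
#8 a6 = 23 lies in [23, 26]  OK
#9 a6 = 23 > 21, so we need a3 ≤ 21; a3 = 18 ≤ 21  OK
#10 a5 + a2 = 8 + 29 = 37; 37 ≤ 37  OK
#11 a3 = 18 lies in [18, 19]  OK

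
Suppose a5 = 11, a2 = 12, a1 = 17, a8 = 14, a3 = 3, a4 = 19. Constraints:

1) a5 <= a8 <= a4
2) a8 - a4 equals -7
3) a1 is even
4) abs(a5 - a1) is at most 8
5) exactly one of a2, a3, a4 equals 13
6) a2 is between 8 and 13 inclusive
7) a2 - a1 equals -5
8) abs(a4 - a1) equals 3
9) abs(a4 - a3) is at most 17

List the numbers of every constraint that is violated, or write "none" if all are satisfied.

1) values 11 <= 14 <= 19 — holds.
2) a8 - a4 = 14 - 19 = -5, not -7 — does not hold.
3) a1 = 17 is odd — does not hold.
4) abs(11 - 17) = 6; 6 ≤ 8 — holds.
5) a2=12, a3=3, a4=19; 0 of them equal 13, not exactly one — does not hold.
6) a2 = 12 lies in [8, 13] — holds.
7) a2 - a1 = 12 - 17 = -5 — holds.
8) abs(19 - 17) = 2, not 3 — does not hold.
9) abs(19 - 3) = 16; 16 ≤ 17 — holds.

No — constraints 2, 3, 5, and 8 are not satisfied.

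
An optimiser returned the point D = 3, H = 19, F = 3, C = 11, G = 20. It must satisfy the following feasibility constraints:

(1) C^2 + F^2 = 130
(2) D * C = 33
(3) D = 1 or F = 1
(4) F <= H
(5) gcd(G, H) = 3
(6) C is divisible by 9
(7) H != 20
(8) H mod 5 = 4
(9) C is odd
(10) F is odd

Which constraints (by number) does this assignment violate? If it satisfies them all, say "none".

(1) C^2 + F^2 = 11^2 + 3^2 = 121 + 9 = 130 — holds.
(2) D * C = 3 * 11 = 33 — holds.
(3) D = 3 ≠ 1 and F = 3 ≠ 1; both disjuncts false — does not hold.
(4) F = 3, H = 19; 3 ≤ 19 — holds.
(5) gcd(20, 19) = 1, not 3 — does not hold.
(6) 11 = 9*1 + 2, so 9 does not divide 11 — does not hold.
(7) H = 19, and 19 ≠ 20 — holds.
(8) 19 mod 5 = 4 — holds.
(9) C = 11 is odd — holds.
(10) F = 3 is odd — holds.

Constraints 3, 5, and 6 do not hold.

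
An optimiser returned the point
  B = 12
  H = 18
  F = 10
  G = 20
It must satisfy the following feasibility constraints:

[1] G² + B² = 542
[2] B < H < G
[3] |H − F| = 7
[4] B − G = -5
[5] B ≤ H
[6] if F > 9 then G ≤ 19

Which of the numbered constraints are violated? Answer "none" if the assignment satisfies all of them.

[1] G² + B² = 20² + 12² = 400 + 144 = 544, not 542 — fails.
[2] values 12 < 18 < 20 — holds.
[3] |18 − 10| = 8, not 7 — fails.
[4] B − G = 12 − 20 = -8, not -5 — fails.
[5] B = 12, H = 18; 12 ≤ 18 — holds.
[6] F = 10 > 9, so we need G ≤ 19; but G = 20 > 19 — fails.

Violated: 1, 3, 4, and 6.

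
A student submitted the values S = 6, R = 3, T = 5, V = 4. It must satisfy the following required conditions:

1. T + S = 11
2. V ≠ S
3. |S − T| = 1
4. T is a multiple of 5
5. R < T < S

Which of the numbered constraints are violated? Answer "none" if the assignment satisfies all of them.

Yes — all constraints hold.

1. T + S = 5 + 6 = 11 — holds.
2. V = 4, S = 6; distinct — holds.
3. |6 − 5| = 1 — holds.
4. 5 / 5 = 1, so 5 divides 5 — holds.
5. values 3 < 5 < 6 — holds.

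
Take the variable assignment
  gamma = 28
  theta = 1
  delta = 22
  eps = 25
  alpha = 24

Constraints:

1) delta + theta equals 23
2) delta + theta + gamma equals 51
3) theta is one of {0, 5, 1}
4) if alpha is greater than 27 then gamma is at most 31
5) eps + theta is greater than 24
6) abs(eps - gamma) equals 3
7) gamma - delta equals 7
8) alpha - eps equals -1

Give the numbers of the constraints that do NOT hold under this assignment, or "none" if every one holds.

The assignment fails constraint 7.

1) delta + theta = 22 + 1 = 23 — satisfied.
2) delta + theta + gamma = 22 + 1 + 28 = 51 — satisfied.
3) theta = 1 is in {0, 5, 1} — satisfied.
4) alpha = 24, not > 27; antecedent false, conditional vacuously true — satisfied.
5) eps + theta = 25 + 1 = 26; 26 > 24 — satisfied.
6) abs(25 - 28) = 3 — satisfied.
7) gamma - delta = 28 - 22 = 6, not 7 — violated.
8) alpha - eps = 24 - 25 = -1 — satisfied.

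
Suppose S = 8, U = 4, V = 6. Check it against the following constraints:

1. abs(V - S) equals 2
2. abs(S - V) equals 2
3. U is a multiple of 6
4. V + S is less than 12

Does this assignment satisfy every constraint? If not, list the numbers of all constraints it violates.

1. abs(6 - 8) = 2 — holds.
2. abs(8 - 6) = 2 — holds.
3. 4 = 6*0 + 4, so 6 does not divide 4 — does not hold.
4. V + S = 6 + 8 = 14; 14 ≥ 12, bound 12 not met — does not hold.

Violated: 3, 4.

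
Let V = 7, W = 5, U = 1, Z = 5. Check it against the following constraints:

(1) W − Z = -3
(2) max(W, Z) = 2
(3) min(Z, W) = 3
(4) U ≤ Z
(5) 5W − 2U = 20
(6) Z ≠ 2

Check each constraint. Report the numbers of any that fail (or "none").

(1) W − Z = 5 − 5 = 0, not -3  false
(2) max(5, 5) = 5, not 2  false
(3) min(5, 5) = 5, not 3  false
(4) U = 1, Z = 5; 1 ≤ 5  true
(5) 5W − 2U = 5(5) − 2(1) = 23, not 20  false
(6) Z = 5, and 5 ≠ 2  true

Violated: 1, 2, 3, and 5.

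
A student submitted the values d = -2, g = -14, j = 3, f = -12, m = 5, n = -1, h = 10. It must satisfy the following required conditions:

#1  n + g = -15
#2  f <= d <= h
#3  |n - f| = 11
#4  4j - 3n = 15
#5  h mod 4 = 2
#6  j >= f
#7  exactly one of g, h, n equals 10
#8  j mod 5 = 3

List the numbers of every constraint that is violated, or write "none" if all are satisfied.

All constraints are satisfied.

#1 n + g = -1 + (-14) = -15  true
#2 values -12 <= -2 <= 10  true
#3 |-1 - (-12)| = 11  true
#4 4j - 3n = 4(3) - 3(-1) = 15  true
#5 10 mod 4 = 2  true
#6 j = 3, f = -12; 3 ≥ -12  true
#7 g=-14, h=10, n=-1; 1 of them equals 10  true
#8 3 mod 5 = 3  true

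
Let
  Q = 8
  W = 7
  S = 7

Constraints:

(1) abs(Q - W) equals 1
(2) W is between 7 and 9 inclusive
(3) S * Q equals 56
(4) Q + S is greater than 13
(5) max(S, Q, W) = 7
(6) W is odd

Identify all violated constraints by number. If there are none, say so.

Constraint 5 does not hold.

(1) abs(8 - 7) = 1  ✔
(2) W = 7 lies in [7, 9]  ✔
(3) S * Q = 7 * 8 = 56  ✔
(4) Q + S = 8 + 7 = 15; 15 > 13  ✔
(5) max(7, 8, 7) = 8, not 7  ✘
(6) W = 7 is odd  ✔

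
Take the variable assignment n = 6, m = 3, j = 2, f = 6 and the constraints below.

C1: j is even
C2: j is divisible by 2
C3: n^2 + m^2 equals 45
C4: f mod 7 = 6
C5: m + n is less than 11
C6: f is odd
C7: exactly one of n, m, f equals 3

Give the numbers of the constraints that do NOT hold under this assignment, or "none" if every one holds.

Violated: 6.

C1: j = 2 is even — OK.
C2: 2 / 2 = 1, so 2 divides 2 — OK.
C3: n^2 + m^2 = 6^2 + 3^2 = 36 + 9 = 45 — OK.
C4: 6 mod 7 = 6 — OK.
C5: m + n = 3 + 6 = 9; 9 < 11 — OK.
C6: f = 6 is even — violated.
C7: n=6, m=3, f=6; 1 of them equals 3 — OK.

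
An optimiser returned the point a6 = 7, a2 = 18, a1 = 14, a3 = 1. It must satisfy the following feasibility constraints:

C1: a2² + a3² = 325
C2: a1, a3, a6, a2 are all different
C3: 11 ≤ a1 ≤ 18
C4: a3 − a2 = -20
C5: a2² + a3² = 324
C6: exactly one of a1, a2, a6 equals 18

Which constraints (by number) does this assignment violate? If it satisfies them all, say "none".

C1: a2² + a3² = 18² + 1² = 324 + 1 = 325 — OK.
C2: values 14, 1, 7, 18 are pairwise distinct — OK.
C3: a1 = 14 lies in [11, 18] — OK.
C4: a3 − a2 = 1 − 18 = -17, not -20 — violated.
C5: a2² + a3² = 18² + 1² = 324 + 1 = 325, not 324 — violated.
C6: a1=14, a2=18, a6=7; 1 of them equals 18 — OK.

No — constraints 4, 5 are not satisfied.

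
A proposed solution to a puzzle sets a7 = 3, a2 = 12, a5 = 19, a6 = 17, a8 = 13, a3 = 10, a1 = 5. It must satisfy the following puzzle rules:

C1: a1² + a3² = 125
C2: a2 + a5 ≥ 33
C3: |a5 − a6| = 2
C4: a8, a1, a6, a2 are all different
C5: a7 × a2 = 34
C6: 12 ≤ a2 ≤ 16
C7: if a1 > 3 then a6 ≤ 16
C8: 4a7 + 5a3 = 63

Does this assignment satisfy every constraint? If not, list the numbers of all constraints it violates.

C1: a1² + a3² = 5² + 10² = 25 + 100 = 125 — holds.
C2: a2 + a5 = 12 + 19 = 31; 31 < 33, bound 33 not met — fails.
C3: |19 − 17| = 2 — holds.
C4: values 13, 5, 17, 12 are pairwise distinct — holds.
C5: a7 × a2 = 3 × 12 = 36, not 34 — fails.
C6: a2 = 12 lies in [12, 16] — holds.
C7: a1 = 5 > 3, so we need a6 ≤ 16; but a6 = 17 > 16 — fails.
C8: 4a7 + 5a3 = 4(3) + 5(10) = 62, not 63 — fails.

The assignment fails constraints 2, 5, 7, and 8.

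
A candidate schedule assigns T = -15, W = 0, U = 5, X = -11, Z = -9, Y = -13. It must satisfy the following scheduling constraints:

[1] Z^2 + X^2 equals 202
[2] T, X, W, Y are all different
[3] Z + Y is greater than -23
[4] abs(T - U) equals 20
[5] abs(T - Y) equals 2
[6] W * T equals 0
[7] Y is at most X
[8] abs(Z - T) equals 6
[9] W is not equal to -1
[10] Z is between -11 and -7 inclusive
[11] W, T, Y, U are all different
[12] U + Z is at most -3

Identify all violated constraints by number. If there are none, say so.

[1] Z^2 + X^2 = (-9)^2 + (-11)^2 = 81 + 121 = 202  true
[2] values -15, -11, 0, -13 are pairwise distinct  true
[3] Z + Y = -9 + (-13) = -22; -22 > -23  true
[4] abs(-15 - 5) = 20  true
[5] abs(-15 - (-13)) = 2  true
[6] W * T = 0 * (-15) = 0  true
[7] Y = -13, X = -11; -13 ≤ -11  true
[8] abs(-9 - (-15)) = 6  true
[9] W = 0, and 0 ≠ -1  true
[10] Z = -9 lies in [-11, -7]  true
[11] values 0, -15, -13, 5 are pairwise distinct  true
[12] U + Z = 5 + (-9) = -4; -4 ≤ -3  true

The assignment satisfies every constraint.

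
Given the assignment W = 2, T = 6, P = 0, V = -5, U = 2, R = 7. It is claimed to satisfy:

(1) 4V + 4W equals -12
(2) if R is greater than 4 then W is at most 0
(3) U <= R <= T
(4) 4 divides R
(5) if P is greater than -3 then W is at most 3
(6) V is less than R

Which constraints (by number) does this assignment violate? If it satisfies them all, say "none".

No — constraints 2, 3, and 4 are not satisfied.

(1) 4V + 4W = 4(-5) + 4(2) = -12  yes
(2) R = 7 > 4, so we need W ≤ 0; but W = 2 > 0  no
(3) values 2, 7, 6; R = 7 is not <= T = 6  no
(4) 7 = 4*1 + 3, so 4 does not divide 7  no
(5) P = 0 > -3, so we need W ≤ 3; W = 2 ≤ 3  yes
(6) V = -5, R = 7; -5 < 7  yes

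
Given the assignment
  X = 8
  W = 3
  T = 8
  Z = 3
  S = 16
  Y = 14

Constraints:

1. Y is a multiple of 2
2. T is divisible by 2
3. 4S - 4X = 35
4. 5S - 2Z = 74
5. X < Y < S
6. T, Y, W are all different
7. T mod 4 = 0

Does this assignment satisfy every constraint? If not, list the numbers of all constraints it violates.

No — constraint 3 is not satisfied.

1. 14 / 2 = 7, so 2 divides 14 — satisfied.
2. 8 / 2 = 4, so 2 divides 8 — satisfied.
3. 4S - 4X = 4(16) - 4(8) = 32, not 35 — violated.
4. 5S - 2Z = 5(16) - 2(3) = 74 — satisfied.
5. values 8 < 14 < 16 — satisfied.
6. values 8, 14, 3 are pairwise distinct — satisfied.
7. 8 mod 4 = 0 — satisfied.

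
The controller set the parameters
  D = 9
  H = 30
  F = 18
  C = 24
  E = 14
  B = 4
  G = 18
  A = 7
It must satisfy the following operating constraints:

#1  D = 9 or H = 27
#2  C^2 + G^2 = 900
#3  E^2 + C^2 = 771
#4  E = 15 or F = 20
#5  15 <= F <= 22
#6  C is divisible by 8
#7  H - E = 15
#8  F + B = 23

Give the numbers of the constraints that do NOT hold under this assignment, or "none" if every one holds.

No — constraints 3, 4, 7, and 8 are not satisfied.

#1 D = 9 = 9 (first disjunct) — holds.
#2 C^2 + G^2 = 24^2 + 18^2 = 576 + 324 = 900 — holds.
#3 E^2 + C^2 = 14^2 + 24^2 = 196 + 576 = 772, not 771 — does not hold.
#4 E = 14 ≠ 15 and F = 18 ≠ 20; both disjuncts false — does not hold.
#5 F = 18 lies in [15, 22] — holds.
#6 24 / 8 = 3, so 8 divides 24 — holds.
#7 H - E = 30 - 14 = 16, not 15 — does not hold.
#8 F + B = 18 + 4 = 22, not 23 — does not hold.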